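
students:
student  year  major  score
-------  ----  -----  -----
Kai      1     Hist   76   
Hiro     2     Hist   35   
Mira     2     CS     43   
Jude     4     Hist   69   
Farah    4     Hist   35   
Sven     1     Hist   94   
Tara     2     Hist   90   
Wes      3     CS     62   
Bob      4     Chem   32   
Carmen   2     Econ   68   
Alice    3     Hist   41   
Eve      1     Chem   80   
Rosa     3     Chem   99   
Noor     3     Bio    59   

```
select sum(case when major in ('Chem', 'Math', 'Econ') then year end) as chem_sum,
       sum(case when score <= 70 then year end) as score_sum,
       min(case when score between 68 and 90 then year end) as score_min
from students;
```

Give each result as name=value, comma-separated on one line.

chem_sum=10, score_sum=27, score_min=1

[chem_sum: major in ('Chem', 'Math', 'Econ')]
student=Kai: ✗
student=Hiro: ✗
student=Mira: ✗
student=Jude: ✗
student=Farah: ✗
student=Sven: ✗
student=Tara: ✗
student=Wes: ✗
student=Bob: ✓ → 4
student=Carmen: ✓ → 2
student=Alice: ✗
student=Eve: ✓ → 1
student=Rosa: ✓ → 3
student=Noor: ✗
chem_sum = 4 + 2 + 1 + 3 = 10
—
[score_sum: score <= 70]
student=Kai: ✗
student=Hiro: ✓ → 2
student=Mira: ✓ → 2
student=Jude: ✓ → 4
student=Farah: ✓ → 4
student=Sven: ✗
student=Tara: ✗
student=Wes: ✓ → 3
student=Bob: ✓ → 4
student=Carmen: ✓ → 2
student=Alice: ✓ → 3
student=Eve: ✗
student=Rosa: ✗
student=Noor: ✓ → 3
score_sum = 2 + 2 + 4 + 4 + 3 + 4 + 2 + 3 + 3 = 27
—
[score_min: score between 68 and 90]
student=Kai: ✓ → 1
student=Hiro: ✗
student=Mira: ✗
student=Jude: ✓ → 4
student=Farah: ✗
student=Sven: ✗
student=Tara: ✓ → 2
student=Wes: ✗
student=Bob: ✗
student=Carmen: ✓ → 2
student=Alice: ✗
student=Eve: ✓ → 1
student=Rosa: ✗
student=Noor: ✗
score_min = MIN(1, 4, 2, 2, 1) = 1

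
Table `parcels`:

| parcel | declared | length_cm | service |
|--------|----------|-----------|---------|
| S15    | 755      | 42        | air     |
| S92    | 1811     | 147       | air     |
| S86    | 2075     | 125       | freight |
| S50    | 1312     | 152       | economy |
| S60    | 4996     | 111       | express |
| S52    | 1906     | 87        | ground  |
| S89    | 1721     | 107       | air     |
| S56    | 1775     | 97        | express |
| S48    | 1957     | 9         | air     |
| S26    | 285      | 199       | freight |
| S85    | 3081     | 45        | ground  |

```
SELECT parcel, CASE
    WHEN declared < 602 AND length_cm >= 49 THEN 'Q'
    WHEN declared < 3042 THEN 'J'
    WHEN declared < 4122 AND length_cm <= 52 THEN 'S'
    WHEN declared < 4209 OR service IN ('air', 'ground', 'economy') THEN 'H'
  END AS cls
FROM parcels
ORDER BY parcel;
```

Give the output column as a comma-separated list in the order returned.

parcel=S15: declared < 3042 → J
parcel=S26: declared < 602 AND length_cm >= 49 → Q
parcel=S48: declared < 3042 → J
parcel=S50: declared < 3042 → J
parcel=S52: declared < 3042 → J
parcel=S56: declared < 3042 → J
parcel=S60: (no match → NULL) → NULL
parcel=S85: declared < 4122 AND length_cm <= 52 → S
parcel=S86: declared < 3042 → J
parcel=S89: declared < 3042 → J
parcel=S92: declared < 3042 → J

J, Q, J, J, J, J, NULL, S, J, J, J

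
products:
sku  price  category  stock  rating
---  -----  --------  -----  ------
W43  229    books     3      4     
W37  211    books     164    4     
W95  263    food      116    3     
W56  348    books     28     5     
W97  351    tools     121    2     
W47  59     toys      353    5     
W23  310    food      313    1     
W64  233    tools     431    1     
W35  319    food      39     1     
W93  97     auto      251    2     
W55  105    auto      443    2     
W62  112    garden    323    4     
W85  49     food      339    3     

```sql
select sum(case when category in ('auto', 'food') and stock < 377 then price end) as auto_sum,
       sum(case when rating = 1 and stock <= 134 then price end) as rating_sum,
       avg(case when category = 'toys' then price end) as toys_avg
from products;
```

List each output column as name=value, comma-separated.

[auto_sum: category in ('auto', 'food') and stock < 377]
sku=W43: ✗
sku=W37: ✗
sku=W95: ✓ → 263
sku=W56: ✗
sku=W97: ✗
sku=W47: ✗
sku=W23: ✓ → 310
sku=W64: ✗
sku=W35: ✓ → 319
sku=W93: ✓ → 97
sku=W55: ✗
sku=W62: ✗
sku=W85: ✓ → 49
auto_sum = 263 + 310 + 319 + 97 + 49 = 1038
—
[rating_sum: rating = 1 and stock <= 134]
sku=W43: ✗
sku=W37: ✗
sku=W95: ✗
sku=W56: ✗
sku=W97: ✗
sku=W47: ✗
sku=W23: ✗
sku=W64: ✗
sku=W35: ✓ → 319
sku=W93: ✗
sku=W55: ✗
sku=W62: ✗
sku=W85: ✗
rating_sum = 319
—
[toys_avg: category = 'toys']
sku=W43: ✗
sku=W37: ✗
sku=W95: ✗
sku=W56: ✗
sku=W97: ✗
sku=W47: ✓ → 59
sku=W23: ✗
sku=W64: ✗
sku=W35: ✗
sku=W93: ✗
sku=W55: ✗
sku=W62: ✗
sku=W85: ✗
toys_avg = 59

auto_sum=1038, rating_sum=319, toys_avg=59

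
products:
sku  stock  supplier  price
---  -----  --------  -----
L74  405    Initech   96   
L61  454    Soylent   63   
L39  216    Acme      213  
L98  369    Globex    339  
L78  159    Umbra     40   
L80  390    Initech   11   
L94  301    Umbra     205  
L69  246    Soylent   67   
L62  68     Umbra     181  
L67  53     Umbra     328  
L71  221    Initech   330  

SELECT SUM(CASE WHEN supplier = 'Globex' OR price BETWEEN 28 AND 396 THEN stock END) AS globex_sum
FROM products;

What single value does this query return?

2492

sku=L74: ✓ → 405
sku=L61: ✓ → 454
sku=L39: ✓ → 216
sku=L98: ✓ → 369
sku=L78: ✓ → 159
sku=L80: ✗
sku=L94: ✓ → 301
sku=L69: ✓ → 246
sku=L62: ✓ → 68
sku=L67: ✓ → 53
sku=L71: ✓ → 221
globex_sum = 405 + 454 + 216 + 369 + 159 + 301 + 246 + 68 + 53 + 221 = 2492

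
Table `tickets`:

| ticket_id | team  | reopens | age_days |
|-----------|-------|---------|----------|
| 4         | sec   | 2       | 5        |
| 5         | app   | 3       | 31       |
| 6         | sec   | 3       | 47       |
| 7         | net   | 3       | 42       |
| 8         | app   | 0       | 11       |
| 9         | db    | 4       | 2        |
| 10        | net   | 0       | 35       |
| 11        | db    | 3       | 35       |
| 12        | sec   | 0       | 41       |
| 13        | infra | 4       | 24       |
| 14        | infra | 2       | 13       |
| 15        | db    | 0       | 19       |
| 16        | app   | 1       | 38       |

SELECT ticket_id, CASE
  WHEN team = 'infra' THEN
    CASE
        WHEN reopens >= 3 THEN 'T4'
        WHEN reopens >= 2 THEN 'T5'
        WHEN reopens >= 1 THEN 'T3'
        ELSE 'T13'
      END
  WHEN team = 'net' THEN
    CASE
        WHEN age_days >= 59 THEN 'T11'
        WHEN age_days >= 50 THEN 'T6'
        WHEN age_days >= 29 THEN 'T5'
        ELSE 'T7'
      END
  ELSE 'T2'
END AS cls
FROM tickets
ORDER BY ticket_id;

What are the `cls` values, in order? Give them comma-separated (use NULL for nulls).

T2, T2, T2, T5, T2, T2, T5, T2, T2, T4, T5, T2, T2

ticket_id=4: team='sec' → outer ELSE → T2
ticket_id=5: team='app' → outer ELSE → T2
ticket_id=6: team='sec' → outer ELSE → T2
ticket_id=7: team='net' → inner[age_days >= 29] → T5
ticket_id=8: team='app' → outer ELSE → T2
ticket_id=9: team='db' → outer ELSE → T2
ticket_id=10: team='net' → inner[age_days >= 29] → T5
ticket_id=11: team='db' → outer ELSE → T2
ticket_id=12: team='sec' → outer ELSE → T2
ticket_id=13: team='infra' → inner[reopens >= 3] → T4
ticket_id=14: team='infra' → inner[reopens >= 2] → T5
ticket_id=15: team='db' → outer ELSE → T2
ticket_id=16: team='app' → outer ELSE → T2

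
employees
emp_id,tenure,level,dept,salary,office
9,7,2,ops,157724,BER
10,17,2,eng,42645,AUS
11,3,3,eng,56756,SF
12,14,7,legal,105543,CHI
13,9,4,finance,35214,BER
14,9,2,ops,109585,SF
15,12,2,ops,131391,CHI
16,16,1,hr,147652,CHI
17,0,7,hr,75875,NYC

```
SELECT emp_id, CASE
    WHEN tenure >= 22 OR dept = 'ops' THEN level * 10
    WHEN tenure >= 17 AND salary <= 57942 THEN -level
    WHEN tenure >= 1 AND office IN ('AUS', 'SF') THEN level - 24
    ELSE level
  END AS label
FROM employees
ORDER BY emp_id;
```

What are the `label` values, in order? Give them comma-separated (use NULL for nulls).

20, -2, -21, 7, 4, 20, 20, 1, 7

emp_id=9: tenure >= 22 OR dept = 'ops' → 20
emp_id=10: tenure >= 17 AND salary <= 57942 → -2
emp_id=11: tenure >= 1 AND office IN ('AUS', 'SF') → -21
emp_id=12: ELSE → 7
emp_id=13: ELSE → 4
emp_id=14: tenure >= 22 OR dept = 'ops' → 20
emp_id=15: tenure >= 22 OR dept = 'ops' → 20
emp_id=16: ELSE → 1
emp_id=17: ELSE → 7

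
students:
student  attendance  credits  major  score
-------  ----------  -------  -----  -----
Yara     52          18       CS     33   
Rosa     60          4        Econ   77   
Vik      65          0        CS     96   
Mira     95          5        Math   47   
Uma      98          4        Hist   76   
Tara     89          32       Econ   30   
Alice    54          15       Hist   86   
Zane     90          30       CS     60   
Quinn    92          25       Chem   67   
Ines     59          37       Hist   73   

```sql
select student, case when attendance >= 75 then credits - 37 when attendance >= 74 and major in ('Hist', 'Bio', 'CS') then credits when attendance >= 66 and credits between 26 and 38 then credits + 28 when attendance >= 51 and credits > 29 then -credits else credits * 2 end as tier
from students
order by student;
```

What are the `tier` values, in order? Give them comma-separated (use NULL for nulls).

student=Alice: ELSE → 30
student=Ines: attendance >= 51 and credits > 29 → -37
student=Mira: attendance >= 75 → -32
student=Quinn: attendance >= 75 → -12
student=Rosa: ELSE → 8
student=Tara: attendance >= 75 → -5
student=Uma: attendance >= 75 → -33
student=Vik: ELSE → 0
student=Yara: ELSE → 36
student=Zane: attendance >= 75 → -7

30, -37, -32, -12, 8, -5, -33, 0, 36, -7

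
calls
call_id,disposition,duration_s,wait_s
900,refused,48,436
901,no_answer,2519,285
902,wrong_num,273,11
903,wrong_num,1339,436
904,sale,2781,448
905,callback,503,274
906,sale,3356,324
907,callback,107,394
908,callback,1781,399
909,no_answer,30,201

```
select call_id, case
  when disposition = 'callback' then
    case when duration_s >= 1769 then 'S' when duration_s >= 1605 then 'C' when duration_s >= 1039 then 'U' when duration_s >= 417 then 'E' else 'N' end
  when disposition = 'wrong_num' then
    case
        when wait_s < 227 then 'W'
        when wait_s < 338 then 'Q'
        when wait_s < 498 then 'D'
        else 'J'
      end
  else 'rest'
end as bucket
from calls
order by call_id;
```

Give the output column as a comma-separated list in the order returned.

call_id=900: disposition='refused' → outer ELSE → rest
call_id=901: disposition='no_answer' → outer ELSE → rest
call_id=902: disposition='wrong_num' → inner[wait_s < 227] → W
call_id=903: disposition='wrong_num' → inner[wait_s < 498] → D
call_id=904: disposition='sale' → outer ELSE → rest
call_id=905: disposition='callback' → inner[duration_s >= 417] → E
call_id=906: disposition='sale' → outer ELSE → rest
call_id=907: disposition='callback' → inner[ELSE] → N
call_id=908: disposition='callback' → inner[duration_s >= 1769] → S
call_id=909: disposition='no_answer' → outer ELSE → rest

rest, rest, W, D, rest, E, rest, N, S, rest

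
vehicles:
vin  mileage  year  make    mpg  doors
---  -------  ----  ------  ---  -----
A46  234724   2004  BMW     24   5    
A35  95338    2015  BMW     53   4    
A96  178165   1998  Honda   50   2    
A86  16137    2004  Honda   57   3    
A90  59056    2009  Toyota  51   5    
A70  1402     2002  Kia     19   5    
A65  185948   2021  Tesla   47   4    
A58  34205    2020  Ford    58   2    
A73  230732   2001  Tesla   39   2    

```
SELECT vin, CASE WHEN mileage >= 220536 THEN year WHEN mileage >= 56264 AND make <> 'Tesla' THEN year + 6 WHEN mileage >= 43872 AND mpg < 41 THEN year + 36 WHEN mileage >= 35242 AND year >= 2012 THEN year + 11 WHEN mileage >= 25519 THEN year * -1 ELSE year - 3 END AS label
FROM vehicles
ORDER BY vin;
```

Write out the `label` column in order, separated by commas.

vin=A35: mileage >= 56264 AND make <> 'Tesla' → 2021
vin=A46: mileage >= 220536 → 2004
vin=A58: mileage >= 25519 → -2020
vin=A65: mileage >= 35242 AND year >= 2012 → 2032
vin=A70: ELSE → 1999
vin=A73: mileage >= 220536 → 2001
vin=A86: ELSE → 2001
vin=A90: mileage >= 56264 AND make <> 'Tesla' → 2015
vin=A96: mileage >= 56264 AND make <> 'Tesla' → 2004

2021, 2004, -2020, 2032, 1999, 2001, 2001, 2015, 2004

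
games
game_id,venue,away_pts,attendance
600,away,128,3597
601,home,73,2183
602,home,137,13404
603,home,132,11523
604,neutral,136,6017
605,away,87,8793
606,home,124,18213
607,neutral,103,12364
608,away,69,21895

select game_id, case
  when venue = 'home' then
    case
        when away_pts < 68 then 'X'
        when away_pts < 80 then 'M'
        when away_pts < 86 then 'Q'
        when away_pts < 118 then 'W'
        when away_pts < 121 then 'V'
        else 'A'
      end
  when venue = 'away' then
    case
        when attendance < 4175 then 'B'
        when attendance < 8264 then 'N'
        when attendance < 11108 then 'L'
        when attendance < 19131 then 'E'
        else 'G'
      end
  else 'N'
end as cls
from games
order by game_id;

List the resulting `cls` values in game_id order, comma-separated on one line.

B, M, A, A, N, L, A, N, G

game_id=600: venue='away' → inner[attendance < 4175] → B
game_id=601: venue='home' → inner[away_pts < 80] → M
game_id=602: venue='home' → inner[ELSE] → A
game_id=603: venue='home' → inner[ELSE] → A
game_id=604: venue='neutral' → outer ELSE → N
game_id=605: venue='away' → inner[attendance < 11108] → L
game_id=606: venue='home' → inner[ELSE] → A
game_id=607: venue='neutral' → outer ELSE → N
game_id=608: venue='away' → inner[ELSE] → G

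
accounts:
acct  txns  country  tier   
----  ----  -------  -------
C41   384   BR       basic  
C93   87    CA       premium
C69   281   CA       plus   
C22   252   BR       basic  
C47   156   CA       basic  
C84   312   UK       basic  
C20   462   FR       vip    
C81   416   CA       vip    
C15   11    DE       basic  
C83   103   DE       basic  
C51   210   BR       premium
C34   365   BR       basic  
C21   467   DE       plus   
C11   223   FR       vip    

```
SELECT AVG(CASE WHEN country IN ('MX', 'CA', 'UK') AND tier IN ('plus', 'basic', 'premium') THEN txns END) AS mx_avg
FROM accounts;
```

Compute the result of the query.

acct=C41: ✗
acct=C93: ✓ → 87
acct=C69: ✓ → 281
acct=C22: ✗
acct=C47: ✓ → 156
acct=C84: ✓ → 312
acct=C20: ✗
acct=C81: ✗
acct=C15: ✗
acct=C83: ✗
acct=C51: ✗
acct=C34: ✗
acct=C21: ✗
acct=C11: ✗
mx_avg = (87 + 281 + 156 + 312) / 4 = 209

209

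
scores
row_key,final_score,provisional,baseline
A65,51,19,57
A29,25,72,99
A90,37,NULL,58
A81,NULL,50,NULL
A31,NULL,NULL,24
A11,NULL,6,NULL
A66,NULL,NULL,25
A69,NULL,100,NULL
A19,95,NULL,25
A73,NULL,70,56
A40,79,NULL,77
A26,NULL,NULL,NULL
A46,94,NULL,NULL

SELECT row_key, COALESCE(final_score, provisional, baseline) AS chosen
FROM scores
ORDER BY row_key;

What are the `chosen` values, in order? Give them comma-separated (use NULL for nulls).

6, 95, NULL, 25, 24, 79, 94, 51, 25, 100, 70, 50, 37

row_key=A11: final_score=NULL, provisional=6 → 6
row_key=A19: final_score=95 → 95
row_key=A26: final_score=NULL, provisional=NULL, baseline=NULL (all NULL) → NULL
row_key=A29: final_score=25 → 25
row_key=A31: final_score=NULL, provisional=NULL, baseline=24 → 24
row_key=A40: final_score=79 → 79
row_key=A46: final_score=94 → 94
row_key=A65: final_score=51 → 51
row_key=A66: final_score=NULL, provisional=NULL, baseline=25 → 25
row_key=A69: final_score=NULL, provisional=100 → 100
row_key=A73: final_score=NULL, provisional=70 → 70
row_key=A81: final_score=NULL, provisional=50 → 50
row_key=A90: final_score=37 → 37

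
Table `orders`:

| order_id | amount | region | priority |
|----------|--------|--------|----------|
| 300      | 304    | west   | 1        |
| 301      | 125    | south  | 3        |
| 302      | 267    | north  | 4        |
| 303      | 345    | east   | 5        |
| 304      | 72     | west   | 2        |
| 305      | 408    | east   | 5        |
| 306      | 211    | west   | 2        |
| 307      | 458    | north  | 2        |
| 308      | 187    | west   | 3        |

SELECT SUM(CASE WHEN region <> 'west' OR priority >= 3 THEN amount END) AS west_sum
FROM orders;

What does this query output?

1790

order_id=300: ✗
order_id=301: ✓ → 125
order_id=302: ✓ → 267
order_id=303: ✓ → 345
order_id=304: ✗
order_id=305: ✓ → 408
order_id=306: ✗
order_id=307: ✓ → 458
order_id=308: ✓ → 187
west_sum = 125 + 267 + 345 + 408 + 458 + 187 = 1790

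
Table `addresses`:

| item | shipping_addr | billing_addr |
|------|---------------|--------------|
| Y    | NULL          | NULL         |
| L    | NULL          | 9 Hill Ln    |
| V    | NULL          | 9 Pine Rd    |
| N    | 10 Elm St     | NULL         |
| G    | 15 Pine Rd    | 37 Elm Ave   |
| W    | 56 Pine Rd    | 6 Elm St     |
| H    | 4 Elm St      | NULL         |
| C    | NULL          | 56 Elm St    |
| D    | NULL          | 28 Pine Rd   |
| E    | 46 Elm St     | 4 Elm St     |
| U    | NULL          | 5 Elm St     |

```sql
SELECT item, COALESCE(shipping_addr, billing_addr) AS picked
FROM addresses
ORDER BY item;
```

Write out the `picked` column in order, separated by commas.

item=C: shipping_addr=NULL, billing_addr=56 Elm St → 56 Elm St
item=D: shipping_addr=NULL, billing_addr=28 Pine Rd → 28 Pine Rd
item=E: shipping_addr=46 Elm St → 46 Elm St
item=G: shipping_addr=15 Pine Rd → 15 Pine Rd
item=H: shipping_addr=4 Elm St → 4 Elm St
item=L: shipping_addr=NULL, billing_addr=9 Hill Ln → 9 Hill Ln
item=N: shipping_addr=10 Elm St → 10 Elm St
item=U: shipping_addr=NULL, billing_addr=5 Elm St → 5 Elm St
item=V: shipping_addr=NULL, billing_addr=9 Pine Rd → 9 Pine Rd
item=W: shipping_addr=56 Pine Rd → 56 Pine Rd
item=Y: shipping_addr=NULL, billing_addr=NULL (all NULL) → NULL

56 Elm St, 28 Pine Rd, 46 Elm St, 15 Pine Rd, 4 Elm St, 9 Hill Ln, 10 Elm St, 5 Elm St, 9 Pine Rd, 56 Pine Rd, NULL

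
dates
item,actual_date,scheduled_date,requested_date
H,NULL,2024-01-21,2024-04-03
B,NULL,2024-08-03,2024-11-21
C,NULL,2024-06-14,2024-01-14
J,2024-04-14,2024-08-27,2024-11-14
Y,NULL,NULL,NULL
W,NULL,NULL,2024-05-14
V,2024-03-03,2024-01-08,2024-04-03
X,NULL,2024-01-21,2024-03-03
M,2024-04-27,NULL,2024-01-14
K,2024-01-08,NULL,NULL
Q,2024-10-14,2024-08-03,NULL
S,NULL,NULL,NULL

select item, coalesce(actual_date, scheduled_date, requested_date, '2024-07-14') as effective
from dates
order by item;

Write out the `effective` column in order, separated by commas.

2024-08-03, 2024-06-14, 2024-01-21, 2024-04-14, 2024-01-08, 2024-04-27, 2024-10-14, 2024-07-14, 2024-03-03, 2024-05-14, 2024-01-21, 2024-07-14

item=B: actual_date=NULL, scheduled_date=2024-08-03 → 2024-08-03
item=C: actual_date=NULL, scheduled_date=2024-06-14 → 2024-06-14
item=H: actual_date=NULL, scheduled_date=2024-01-21 → 2024-01-21
item=J: actual_date=2024-04-14 → 2024-04-14
item=K: actual_date=2024-01-08 → 2024-01-08
item=M: actual_date=2024-04-27 → 2024-04-27
item=Q: actual_date=2024-10-14 → 2024-10-14
item=S: actual_date=NULL, scheduled_date=NULL, requested_date=NULL, → literal 2024-07-14 → 2024-07-14
item=V: actual_date=2024-03-03 → 2024-03-03
item=W: actual_date=NULL, scheduled_date=NULL, requested_date=2024-05-14 → 2024-05-14
item=X: actual_date=NULL, scheduled_date=2024-01-21 → 2024-01-21
item=Y: actual_date=NULL, scheduled_date=NULL, requested_date=NULL, → literal 2024-07-14 → 2024-07-14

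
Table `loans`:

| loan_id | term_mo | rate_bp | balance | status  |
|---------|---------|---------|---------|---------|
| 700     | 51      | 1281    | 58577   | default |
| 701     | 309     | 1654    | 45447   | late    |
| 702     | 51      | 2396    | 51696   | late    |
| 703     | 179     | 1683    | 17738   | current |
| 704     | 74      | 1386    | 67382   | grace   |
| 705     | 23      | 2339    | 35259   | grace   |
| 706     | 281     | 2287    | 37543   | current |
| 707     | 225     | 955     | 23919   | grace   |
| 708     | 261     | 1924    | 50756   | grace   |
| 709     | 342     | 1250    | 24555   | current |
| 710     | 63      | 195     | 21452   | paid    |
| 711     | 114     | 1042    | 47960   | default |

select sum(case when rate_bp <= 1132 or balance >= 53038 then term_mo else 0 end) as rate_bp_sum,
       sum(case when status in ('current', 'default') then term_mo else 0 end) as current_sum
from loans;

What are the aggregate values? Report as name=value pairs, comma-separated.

[rate_bp_sum: rate_bp <= 1132 or balance >= 53038]
loan_id=700: ✓ → 51
loan_id=701: ✗
loan_id=702: ✗
loan_id=703: ✗
loan_id=704: ✓ → 74
loan_id=705: ✗
loan_id=706: ✗
loan_id=707: ✓ → 225
loan_id=708: ✗
loan_id=709: ✗
loan_id=710: ✓ → 63
loan_id=711: ✓ → 114
rate_bp_sum = 51 + 74 + 225 + 63 + 114 = 527
—
[current_sum: status in ('current', 'default')]
loan_id=700: ✓ → 51
loan_id=701: ✗
loan_id=702: ✗
loan_id=703: ✓ → 179
loan_id=704: ✗
loan_id=705: ✗
loan_id=706: ✓ → 281
loan_id=707: ✗
loan_id=708: ✗
loan_id=709: ✓ → 342
loan_id=710: ✗
loan_id=711: ✓ → 114
current_sum = 51 + 179 + 281 + 342 + 114 = 967

rate_bp_sum=527, current_sum=967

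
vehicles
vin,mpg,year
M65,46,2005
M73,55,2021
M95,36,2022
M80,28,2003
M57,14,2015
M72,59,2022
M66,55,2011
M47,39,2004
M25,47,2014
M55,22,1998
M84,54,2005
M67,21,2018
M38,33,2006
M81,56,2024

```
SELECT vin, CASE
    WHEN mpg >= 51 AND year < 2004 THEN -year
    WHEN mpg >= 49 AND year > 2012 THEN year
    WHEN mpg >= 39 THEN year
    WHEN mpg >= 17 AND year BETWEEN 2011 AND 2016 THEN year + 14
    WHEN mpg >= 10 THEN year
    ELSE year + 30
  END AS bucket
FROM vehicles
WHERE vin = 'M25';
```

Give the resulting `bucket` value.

2014

vin = M25: mpg=47, year=2014.
mpg >= 51 AND year < 2004 → false
mpg >= 49 AND year > 2012 → false
mpg >= 39 → true → 2014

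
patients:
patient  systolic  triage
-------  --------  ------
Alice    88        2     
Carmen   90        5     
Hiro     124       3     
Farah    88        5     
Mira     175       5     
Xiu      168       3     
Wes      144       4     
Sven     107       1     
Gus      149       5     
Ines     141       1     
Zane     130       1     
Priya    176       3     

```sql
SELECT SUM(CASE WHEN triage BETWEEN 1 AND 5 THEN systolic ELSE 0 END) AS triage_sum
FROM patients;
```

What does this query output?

patient=Alice: ✓ → 88
patient=Carmen: ✓ → 90
patient=Hiro: ✓ → 124
patient=Farah: ✓ → 88
patient=Mira: ✓ → 175
patient=Xiu: ✓ → 168
patient=Wes: ✓ → 144
patient=Sven: ✓ → 107
patient=Gus: ✓ → 149
patient=Ines: ✓ → 141
patient=Zane: ✓ → 130
patient=Priya: ✓ → 176
triage_sum = 88 + 90 + 124 + 88 + 175 + 168 + 144 + 107 + 149 + 141 + 130 + 176 = 1580

1580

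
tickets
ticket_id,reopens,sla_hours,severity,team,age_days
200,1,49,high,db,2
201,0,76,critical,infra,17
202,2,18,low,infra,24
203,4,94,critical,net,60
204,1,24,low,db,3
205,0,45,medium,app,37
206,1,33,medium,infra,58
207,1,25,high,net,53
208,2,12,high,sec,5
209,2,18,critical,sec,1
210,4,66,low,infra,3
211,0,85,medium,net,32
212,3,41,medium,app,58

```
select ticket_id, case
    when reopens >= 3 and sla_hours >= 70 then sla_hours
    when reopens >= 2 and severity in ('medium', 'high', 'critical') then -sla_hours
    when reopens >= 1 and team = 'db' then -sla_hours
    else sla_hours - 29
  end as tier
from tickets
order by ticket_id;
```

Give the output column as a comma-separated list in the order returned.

-49, 47, -11, 94, -24, 16, 4, -4, -12, -18, 37, 56, -41

ticket_id=200: reopens >= 1 and team = 'db' → -49
ticket_id=201: ELSE → 47
ticket_id=202: ELSE → -11
ticket_id=203: reopens >= 3 and sla_hours >= 70 → 94
ticket_id=204: reopens >= 1 and team = 'db' → -24
ticket_id=205: ELSE → 16
ticket_id=206: ELSE → 4
ticket_id=207: ELSE → -4
ticket_id=208: reopens >= 2 and severity in ('medium', 'high', 'critical') → -12
ticket_id=209: reopens >= 2 and severity in ('medium', 'high', 'critical') → -18
ticket_id=210: ELSE → 37
ticket_id=211: ELSE → 56
ticket_id=212: reopens >= 2 and severity in ('medium', 'high', 'critical') → -41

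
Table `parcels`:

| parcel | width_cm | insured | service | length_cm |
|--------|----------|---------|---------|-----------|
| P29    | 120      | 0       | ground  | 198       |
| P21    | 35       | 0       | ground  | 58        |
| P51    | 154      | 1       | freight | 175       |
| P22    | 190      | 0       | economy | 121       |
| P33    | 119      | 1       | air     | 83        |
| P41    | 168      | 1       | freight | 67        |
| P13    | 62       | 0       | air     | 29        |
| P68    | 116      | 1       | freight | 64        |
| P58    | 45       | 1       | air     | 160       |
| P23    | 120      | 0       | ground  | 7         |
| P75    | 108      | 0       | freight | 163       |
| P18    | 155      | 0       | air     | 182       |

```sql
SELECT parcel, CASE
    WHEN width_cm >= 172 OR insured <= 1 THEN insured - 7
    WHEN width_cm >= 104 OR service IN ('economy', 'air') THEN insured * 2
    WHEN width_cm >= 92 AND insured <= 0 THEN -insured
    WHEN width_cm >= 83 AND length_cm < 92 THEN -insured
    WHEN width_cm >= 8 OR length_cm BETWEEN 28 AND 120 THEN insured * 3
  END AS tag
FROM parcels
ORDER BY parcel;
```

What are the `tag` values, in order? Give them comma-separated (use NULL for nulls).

parcel=P13: width_cm >= 172 OR insured <= 1 → -7
parcel=P18: width_cm >= 172 OR insured <= 1 → -7
parcel=P21: width_cm >= 172 OR insured <= 1 → -7
parcel=P22: width_cm >= 172 OR insured <= 1 → -7
parcel=P23: width_cm >= 172 OR insured <= 1 → -7
parcel=P29: width_cm >= 172 OR insured <= 1 → -7
parcel=P33: width_cm >= 172 OR insured <= 1 → -6
parcel=P41: width_cm >= 172 OR insured <= 1 → -6
parcel=P51: width_cm >= 172 OR insured <= 1 → -6
parcel=P58: width_cm >= 172 OR insured <= 1 → -6
parcel=P68: width_cm >= 172 OR insured <= 1 → -6
parcel=P75: width_cm >= 172 OR insured <= 1 → -7

-7, -7, -7, -7, -7, -7, -6, -6, -6, -6, -6, -7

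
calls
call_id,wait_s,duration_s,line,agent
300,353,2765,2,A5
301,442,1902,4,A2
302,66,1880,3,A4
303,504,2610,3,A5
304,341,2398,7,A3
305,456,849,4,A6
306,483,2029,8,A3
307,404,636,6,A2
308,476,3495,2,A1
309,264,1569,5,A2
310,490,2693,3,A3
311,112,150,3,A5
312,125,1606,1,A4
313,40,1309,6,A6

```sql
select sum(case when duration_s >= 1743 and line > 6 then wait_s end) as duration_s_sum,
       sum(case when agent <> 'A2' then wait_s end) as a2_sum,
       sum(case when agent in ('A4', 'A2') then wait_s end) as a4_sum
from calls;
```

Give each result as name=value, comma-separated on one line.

[duration_s_sum: duration_s >= 1743 and line > 6]
call_id=300: ✗
call_id=301: ✗
call_id=302: ✗
call_id=303: ✗
call_id=304: ✓ → 341
call_id=305: ✗
call_id=306: ✓ → 483
call_id=307: ✗
call_id=308: ✗
call_id=309: ✗
call_id=310: ✗
call_id=311: ✗
call_id=312: ✗
call_id=313: ✗
duration_s_sum = 341 + 483 = 824
—
[a2_sum: agent <> 'A2']
call_id=300: ✓ → 353
call_id=301: ✗
call_id=302: ✓ → 66
call_id=303: ✓ → 504
call_id=304: ✓ → 341
call_id=305: ✓ → 456
call_id=306: ✓ → 483
call_id=307: ✗
call_id=308: ✓ → 476
call_id=309: ✗
call_id=310: ✓ → 490
call_id=311: ✓ → 112
call_id=312: ✓ → 125
call_id=313: ✓ → 40
a2_sum = 353 + 66 + 504 + 341 + 456 + 483 + 476 + 490 + 112 + 125 + 40 = 3446
—
[a4_sum: agent in ('A4', 'A2')]
call_id=300: ✗
call_id=301: ✓ → 442
call_id=302: ✓ → 66
call_id=303: ✗
call_id=304: ✗
call_id=305: ✗
call_id=306: ✗
call_id=307: ✓ → 404
call_id=308: ✗
call_id=309: ✓ → 264
call_id=310: ✗
call_id=311: ✗
call_id=312: ✓ → 125
call_id=313: ✗
a4_sum = 442 + 66 + 404 + 264 + 125 = 1301

duration_s_sum=824, a2_sum=3446, a4_sum=1301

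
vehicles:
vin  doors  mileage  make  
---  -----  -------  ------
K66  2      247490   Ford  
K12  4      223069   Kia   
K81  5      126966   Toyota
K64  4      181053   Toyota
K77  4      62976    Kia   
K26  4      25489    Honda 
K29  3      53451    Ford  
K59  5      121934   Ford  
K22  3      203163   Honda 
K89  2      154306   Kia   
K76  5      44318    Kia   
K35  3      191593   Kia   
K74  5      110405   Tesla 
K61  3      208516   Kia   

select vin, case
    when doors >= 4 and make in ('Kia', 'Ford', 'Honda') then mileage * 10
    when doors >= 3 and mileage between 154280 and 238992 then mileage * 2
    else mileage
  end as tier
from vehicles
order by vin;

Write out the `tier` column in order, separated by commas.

vin=K12: doors >= 4 and make in ('Kia', 'Ford', 'Honda') → 2230690
vin=K22: doors >= 3 and mileage between 154280 and 238992 → 406326
vin=K26: doors >= 4 and make in ('Kia', 'Ford', 'Honda') → 254890
vin=K29: ELSE → 53451
vin=K35: doors >= 3 and mileage between 154280 and 238992 → 383186
vin=K59: doors >= 4 and make in ('Kia', 'Ford', 'Honda') → 1219340
vin=K61: doors >= 3 and mileage between 154280 and 238992 → 417032
vin=K64: doors >= 3 and mileage between 154280 and 238992 → 362106
vin=K66: ELSE → 247490
vin=K74: ELSE → 110405
vin=K76: doors >= 4 and make in ('Kia', 'Ford', 'Honda') → 443180
vin=K77: doors >= 4 and make in ('Kia', 'Ford', 'Honda') → 629760
vin=K81: ELSE → 126966
vin=K89: ELSE → 154306

2230690, 406326, 254890, 53451, 383186, 1219340, 417032, 362106, 247490, 110405, 443180, 629760, 126966, 154306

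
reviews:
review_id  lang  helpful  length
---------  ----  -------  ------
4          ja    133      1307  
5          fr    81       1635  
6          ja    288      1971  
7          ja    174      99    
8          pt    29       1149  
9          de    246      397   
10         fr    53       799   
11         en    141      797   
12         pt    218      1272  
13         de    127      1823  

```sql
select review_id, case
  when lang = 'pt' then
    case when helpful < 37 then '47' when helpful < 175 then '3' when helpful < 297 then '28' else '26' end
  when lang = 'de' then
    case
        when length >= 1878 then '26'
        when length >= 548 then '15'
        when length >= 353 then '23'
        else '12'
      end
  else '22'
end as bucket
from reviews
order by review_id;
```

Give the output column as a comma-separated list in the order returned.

22, 22, 22, 22, 47, 23, 22, 22, 28, 15

review_id=4: lang='ja' → outer ELSE → 22
review_id=5: lang='fr' → outer ELSE → 22
review_id=6: lang='ja' → outer ELSE → 22
review_id=7: lang='ja' → outer ELSE → 22
review_id=8: lang='pt' → inner[helpful < 37] → 47
review_id=9: lang='de' → inner[length >= 353] → 23
review_id=10: lang='fr' → outer ELSE → 22
review_id=11: lang='en' → outer ELSE → 22
review_id=12: lang='pt' → inner[helpful < 297] → 28
review_id=13: lang='de' → inner[length >= 548] → 15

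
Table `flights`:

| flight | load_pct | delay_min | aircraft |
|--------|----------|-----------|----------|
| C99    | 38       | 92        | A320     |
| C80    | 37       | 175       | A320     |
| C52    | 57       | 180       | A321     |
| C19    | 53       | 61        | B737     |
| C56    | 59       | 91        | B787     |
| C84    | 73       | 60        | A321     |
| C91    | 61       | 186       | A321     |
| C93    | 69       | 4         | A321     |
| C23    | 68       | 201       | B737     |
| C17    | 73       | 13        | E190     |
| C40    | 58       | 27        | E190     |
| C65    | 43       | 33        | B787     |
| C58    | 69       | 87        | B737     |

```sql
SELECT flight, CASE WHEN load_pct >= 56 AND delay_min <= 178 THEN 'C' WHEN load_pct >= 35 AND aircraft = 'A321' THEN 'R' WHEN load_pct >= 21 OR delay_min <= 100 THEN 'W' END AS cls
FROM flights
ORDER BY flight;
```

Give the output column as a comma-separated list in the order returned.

C, W, W, C, R, C, C, W, W, C, R, C, W

flight=C17: load_pct >= 56 AND delay_min <= 178 → C
flight=C19: load_pct >= 21 OR delay_min <= 100 → W
flight=C23: load_pct >= 21 OR delay_min <= 100 → W
flight=C40: load_pct >= 56 AND delay_min <= 178 → C
flight=C52: load_pct >= 35 AND aircraft = 'A321' → R
flight=C56: load_pct >= 56 AND delay_min <= 178 → C
flight=C58: load_pct >= 56 AND delay_min <= 178 → C
flight=C65: load_pct >= 21 OR delay_min <= 100 → W
flight=C80: load_pct >= 21 OR delay_min <= 100 → W
flight=C84: load_pct >= 56 AND delay_min <= 178 → C
flight=C91: load_pct >= 35 AND aircraft = 'A321' → R
flight=C93: load_pct >= 56 AND delay_min <= 178 → C
flight=C99: load_pct >= 21 OR delay_min <= 100 → W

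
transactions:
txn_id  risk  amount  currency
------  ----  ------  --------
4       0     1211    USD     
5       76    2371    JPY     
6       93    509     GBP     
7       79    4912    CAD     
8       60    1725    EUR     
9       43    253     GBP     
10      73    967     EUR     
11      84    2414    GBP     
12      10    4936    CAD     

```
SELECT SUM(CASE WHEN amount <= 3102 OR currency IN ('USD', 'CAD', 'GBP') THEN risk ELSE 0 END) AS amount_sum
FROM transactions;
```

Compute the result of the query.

518

txn_id=4: ✓ → 0
txn_id=5: ✓ → 76
txn_id=6: ✓ → 93
txn_id=7: ✓ → 79
txn_id=8: ✓ → 60
txn_id=9: ✓ → 43
txn_id=10: ✓ → 73
txn_id=11: ✓ → 84
txn_id=12: ✓ → 10
amount_sum = 76 + 93 + 79 + 60 + 43 + 73 + 84 + 10 = 518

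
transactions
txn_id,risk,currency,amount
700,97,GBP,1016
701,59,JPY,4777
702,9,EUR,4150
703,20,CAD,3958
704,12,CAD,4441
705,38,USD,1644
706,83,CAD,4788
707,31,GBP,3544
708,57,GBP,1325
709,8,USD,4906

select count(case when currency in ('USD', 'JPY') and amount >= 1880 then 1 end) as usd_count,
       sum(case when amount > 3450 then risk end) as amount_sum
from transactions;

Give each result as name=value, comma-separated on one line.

usd_count=2, amount_sum=222

[usd_count: currency in ('USD', 'JPY') and amount >= 1880]
txn_id=700: ✗
txn_id=701: ✓ → 1
txn_id=702: ✗
txn_id=703: ✗
txn_id=704: ✗
txn_id=705: ✗
txn_id=706: ✗
txn_id=707: ✗
txn_id=708: ✗
txn_id=709: ✓ → 1
usd_count = COUNT(1, 1) = 2
—
[amount_sum: amount > 3450]
txn_id=700: ✗
txn_id=701: ✓ → 59
txn_id=702: ✓ → 9
txn_id=703: ✓ → 20
txn_id=704: ✓ → 12
txn_id=705: ✗
txn_id=706: ✓ → 83
txn_id=707: ✓ → 31
txn_id=708: ✗
txn_id=709: ✓ → 8
amount_sum = 59 + 9 + 20 + 12 + 83 + 31 + 8 = 222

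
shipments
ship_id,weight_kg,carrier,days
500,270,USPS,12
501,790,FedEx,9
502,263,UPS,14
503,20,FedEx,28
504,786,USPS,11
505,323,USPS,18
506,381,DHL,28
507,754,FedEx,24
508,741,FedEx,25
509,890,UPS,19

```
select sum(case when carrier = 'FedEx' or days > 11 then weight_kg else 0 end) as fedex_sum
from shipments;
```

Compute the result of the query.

4432

ship_id=500: ✓ → 270
ship_id=501: ✓ → 790
ship_id=502: ✓ → 263
ship_id=503: ✓ → 20
ship_id=504: ✗
ship_id=505: ✓ → 323
ship_id=506: ✓ → 381
ship_id=507: ✓ → 754
ship_id=508: ✓ → 741
ship_id=509: ✓ → 890
fedex_sum = 270 + 790 + 263 + 20 + 323 + 381 + 754 + 741 + 890 = 4432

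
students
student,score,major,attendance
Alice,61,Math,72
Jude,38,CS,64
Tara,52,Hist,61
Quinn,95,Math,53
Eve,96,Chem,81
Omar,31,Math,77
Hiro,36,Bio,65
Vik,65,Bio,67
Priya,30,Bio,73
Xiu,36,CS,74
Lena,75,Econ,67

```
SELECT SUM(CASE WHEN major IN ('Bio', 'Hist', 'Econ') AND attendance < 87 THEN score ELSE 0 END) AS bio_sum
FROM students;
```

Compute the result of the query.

student=Alice: ✗
student=Jude: ✗
student=Tara: ✓ → 52
student=Quinn: ✗
student=Eve: ✗
student=Omar: ✗
student=Hiro: ✓ → 36
student=Vik: ✓ → 65
student=Priya: ✓ → 30
student=Xiu: ✗
student=Lena: ✓ → 75
bio_sum = 52 + 36 + 65 + 30 + 75 = 258

258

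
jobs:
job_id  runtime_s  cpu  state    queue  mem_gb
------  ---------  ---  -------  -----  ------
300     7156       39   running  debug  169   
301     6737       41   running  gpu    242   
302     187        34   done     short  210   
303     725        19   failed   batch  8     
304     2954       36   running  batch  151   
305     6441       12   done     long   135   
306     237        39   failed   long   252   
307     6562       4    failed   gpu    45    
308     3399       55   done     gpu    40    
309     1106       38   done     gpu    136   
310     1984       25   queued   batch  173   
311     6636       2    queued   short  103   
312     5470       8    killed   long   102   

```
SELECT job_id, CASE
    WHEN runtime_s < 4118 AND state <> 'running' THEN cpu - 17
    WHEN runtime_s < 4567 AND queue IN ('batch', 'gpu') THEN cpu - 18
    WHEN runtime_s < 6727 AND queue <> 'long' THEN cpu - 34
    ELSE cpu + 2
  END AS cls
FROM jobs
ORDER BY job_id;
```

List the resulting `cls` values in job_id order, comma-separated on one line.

41, 43, 17, 2, 18, 14, 22, -30, 38, 21, 8, -32, 10

job_id=300: ELSE → 41
job_id=301: ELSE → 43
job_id=302: runtime_s < 4118 AND state <> 'running' → 17
job_id=303: runtime_s < 4118 AND state <> 'running' → 2
job_id=304: runtime_s < 4567 AND queue IN ('batch', 'gpu') → 18
job_id=305: ELSE → 14
job_id=306: runtime_s < 4118 AND state <> 'running' → 22
job_id=307: runtime_s < 6727 AND queue <> 'long' → -30
job_id=308: runtime_s < 4118 AND state <> 'running' → 38
job_id=309: runtime_s < 4118 AND state <> 'running' → 21
job_id=310: runtime_s < 4118 AND state <> 'running' → 8
job_id=311: runtime_s < 6727 AND queue <> 'long' → -32
job_id=312: ELSE → 10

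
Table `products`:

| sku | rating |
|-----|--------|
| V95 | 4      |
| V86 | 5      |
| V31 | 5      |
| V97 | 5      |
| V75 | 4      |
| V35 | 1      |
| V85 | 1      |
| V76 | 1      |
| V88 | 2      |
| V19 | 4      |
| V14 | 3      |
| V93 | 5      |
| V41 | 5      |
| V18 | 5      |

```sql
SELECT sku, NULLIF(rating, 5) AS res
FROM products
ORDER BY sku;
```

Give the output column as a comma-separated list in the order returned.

sku=V14: rating=3 vs 5: differ → 3
sku=V18: rating=5 vs 5: equal → NULL
sku=V19: rating=4 vs 5: differ → 4
sku=V31: rating=5 vs 5: equal → NULL
sku=V35: rating=1 vs 5: differ → 1
sku=V41: rating=5 vs 5: equal → NULL
sku=V75: rating=4 vs 5: differ → 4
sku=V76: rating=1 vs 5: differ → 1
sku=V85: rating=1 vs 5: differ → 1
sku=V86: rating=5 vs 5: equal → NULL
sku=V88: rating=2 vs 5: differ → 2
sku=V93: rating=5 vs 5: equal → NULL
sku=V95: rating=4 vs 5: differ → 4
sku=V97: rating=5 vs 5: equal → NULL

3, NULL, 4, NULL, 1, NULL, 4, 1, 1, NULL, 2, NULL, 4, NULL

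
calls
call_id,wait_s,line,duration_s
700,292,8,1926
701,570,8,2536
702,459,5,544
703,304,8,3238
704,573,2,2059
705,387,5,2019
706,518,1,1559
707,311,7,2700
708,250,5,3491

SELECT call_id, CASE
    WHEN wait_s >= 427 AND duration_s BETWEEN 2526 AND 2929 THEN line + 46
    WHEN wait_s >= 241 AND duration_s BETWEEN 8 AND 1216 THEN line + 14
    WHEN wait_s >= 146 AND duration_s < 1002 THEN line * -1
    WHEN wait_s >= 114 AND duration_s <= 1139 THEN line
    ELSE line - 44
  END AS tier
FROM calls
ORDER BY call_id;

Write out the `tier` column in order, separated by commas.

call_id=700: ELSE → -36
call_id=701: wait_s >= 427 AND duration_s BETWEEN 2526 AND 2929 → 54
call_id=702: wait_s >= 241 AND duration_s BETWEEN 8 AND 1216 → 19
call_id=703: ELSE → -36
call_id=704: ELSE → -42
call_id=705: ELSE → -39
call_id=706: ELSE → -43
call_id=707: ELSE → -37
call_id=708: ELSE → -39

-36, 54, 19, -36, -42, -39, -43, -37, -39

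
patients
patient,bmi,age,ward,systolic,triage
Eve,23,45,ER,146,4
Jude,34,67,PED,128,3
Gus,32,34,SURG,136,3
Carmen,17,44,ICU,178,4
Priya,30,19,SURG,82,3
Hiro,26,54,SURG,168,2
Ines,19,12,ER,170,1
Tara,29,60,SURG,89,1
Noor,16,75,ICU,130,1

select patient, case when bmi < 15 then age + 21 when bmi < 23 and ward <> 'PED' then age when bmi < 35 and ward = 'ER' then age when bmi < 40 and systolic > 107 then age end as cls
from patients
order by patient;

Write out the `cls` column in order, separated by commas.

patient=Carmen: bmi < 23 and ward <> 'PED' → 44
patient=Eve: bmi < 35 and ward = 'ER' → 45
patient=Gus: bmi < 40 and systolic > 107 → 34
patient=Hiro: bmi < 40 and systolic > 107 → 54
patient=Ines: bmi < 23 and ward <> 'PED' → 12
patient=Jude: bmi < 40 and systolic > 107 → 67
patient=Noor: bmi < 23 and ward <> 'PED' → 75
patient=Priya: (no match → NULL) → NULL
patient=Tara: (no match → NULL) → NULL

44, 45, 34, 54, 12, 67, 75, NULL, NULL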